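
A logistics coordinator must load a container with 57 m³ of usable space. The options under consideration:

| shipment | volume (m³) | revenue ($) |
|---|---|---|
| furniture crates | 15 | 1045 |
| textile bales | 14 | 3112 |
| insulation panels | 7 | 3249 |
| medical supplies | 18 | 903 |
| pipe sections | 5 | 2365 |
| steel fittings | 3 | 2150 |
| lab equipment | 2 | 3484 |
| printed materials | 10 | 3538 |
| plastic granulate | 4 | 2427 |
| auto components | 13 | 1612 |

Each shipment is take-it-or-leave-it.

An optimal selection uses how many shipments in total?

Optimal total is 20325.
textile bales + insulation panels + pipe sections + steel fittings + lab equipment + printed materials + plastic granulate hits 20325 at 45 m³.
Any selection reaching 20325 contains exactly 7 shipments.

7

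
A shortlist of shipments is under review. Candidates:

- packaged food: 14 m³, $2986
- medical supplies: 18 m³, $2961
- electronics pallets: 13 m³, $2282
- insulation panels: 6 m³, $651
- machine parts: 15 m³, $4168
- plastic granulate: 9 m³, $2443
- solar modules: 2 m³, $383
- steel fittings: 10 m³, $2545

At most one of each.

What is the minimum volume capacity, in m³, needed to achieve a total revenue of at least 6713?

Need the lightest bundle worth ≥ 6713.
machine parts + steel fittings: 6713 revenue at 25 m³.
No combination under 25 m³ hits 6713.

25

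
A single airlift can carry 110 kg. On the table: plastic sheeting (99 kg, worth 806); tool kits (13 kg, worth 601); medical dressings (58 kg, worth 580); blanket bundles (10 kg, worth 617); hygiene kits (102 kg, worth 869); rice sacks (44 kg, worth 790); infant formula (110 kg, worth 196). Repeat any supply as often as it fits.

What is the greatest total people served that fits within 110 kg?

6787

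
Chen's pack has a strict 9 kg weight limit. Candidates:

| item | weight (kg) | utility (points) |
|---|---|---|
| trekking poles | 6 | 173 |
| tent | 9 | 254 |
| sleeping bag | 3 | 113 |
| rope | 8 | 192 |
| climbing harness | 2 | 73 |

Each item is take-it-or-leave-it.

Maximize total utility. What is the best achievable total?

286

By utility per kg: sleeping bag 37.67, climbing harness 36.50, trekking poles 28.83 lead.
Greedy by ratio would take sleeping bag + climbing harness: 5 kg used, total 186.
Dropping climbing harness frees 2 kg; slotting in trekking poles (6 kg) lifts the total to 286 at 9 kg.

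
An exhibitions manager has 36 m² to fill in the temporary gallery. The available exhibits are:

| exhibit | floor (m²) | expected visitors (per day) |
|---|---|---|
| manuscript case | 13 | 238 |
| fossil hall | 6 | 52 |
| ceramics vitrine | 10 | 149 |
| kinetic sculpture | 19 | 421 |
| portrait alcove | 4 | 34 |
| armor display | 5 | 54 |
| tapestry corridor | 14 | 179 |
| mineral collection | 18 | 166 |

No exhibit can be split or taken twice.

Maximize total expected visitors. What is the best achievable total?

By expected visitors per m²: kinetic sculpture 22.16, manuscript case 18.31, ceramics vitrine 14.90 lead.
Manuscript case + kinetic sculpture + portrait alcove uses 36 of the 36 m² and totals 693.
An exhaustive check of the 256 subsets confirms 693.

693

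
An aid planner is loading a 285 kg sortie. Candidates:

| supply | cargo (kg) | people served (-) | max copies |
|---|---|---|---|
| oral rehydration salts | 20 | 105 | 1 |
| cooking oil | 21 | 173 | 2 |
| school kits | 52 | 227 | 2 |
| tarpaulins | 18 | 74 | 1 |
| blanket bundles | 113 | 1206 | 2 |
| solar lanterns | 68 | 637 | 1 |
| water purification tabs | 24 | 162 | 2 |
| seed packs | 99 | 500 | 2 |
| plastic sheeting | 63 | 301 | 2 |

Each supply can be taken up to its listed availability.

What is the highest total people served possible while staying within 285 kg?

2764

Density check — blanket bundles 10.67, solar lanterns 9.37, cooking oil 8.24 are the best per kg.
Filling by ratio: 2×cooking oil + 2×blanket bundles for 2758, with 17 kg left unused.
The 21 kg tied up in cooking oil is better spent on oral rehydration salts + tarpaulins — total rises to 2764 (285 kg).
Nothing else within 285 kg beats 2764.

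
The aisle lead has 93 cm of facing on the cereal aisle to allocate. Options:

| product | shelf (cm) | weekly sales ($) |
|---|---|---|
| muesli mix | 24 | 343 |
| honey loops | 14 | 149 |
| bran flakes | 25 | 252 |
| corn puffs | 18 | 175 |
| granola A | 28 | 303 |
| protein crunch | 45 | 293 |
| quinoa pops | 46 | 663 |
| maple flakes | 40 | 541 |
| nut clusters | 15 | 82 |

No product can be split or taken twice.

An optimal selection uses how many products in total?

The maximum weekly sales within 93 cm is 1204.
One optimal bundle: quinoa pops + maple flakes (86 cm).
All optima have 2 products.

2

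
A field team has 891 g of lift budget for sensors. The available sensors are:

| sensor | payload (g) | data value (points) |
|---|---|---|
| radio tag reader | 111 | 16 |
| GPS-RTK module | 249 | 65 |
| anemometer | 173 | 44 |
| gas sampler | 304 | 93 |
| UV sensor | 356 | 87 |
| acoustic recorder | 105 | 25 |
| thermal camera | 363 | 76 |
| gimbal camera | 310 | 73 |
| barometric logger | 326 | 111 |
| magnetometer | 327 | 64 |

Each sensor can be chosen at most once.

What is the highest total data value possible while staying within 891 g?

269

Taking GPS-RTK module + gas sampler + barometric logger: 879 g used, 269 in data value.
Next best is GPS-RTK module + gimbal camera + barometric logger at 249 (885 g) — short by 20.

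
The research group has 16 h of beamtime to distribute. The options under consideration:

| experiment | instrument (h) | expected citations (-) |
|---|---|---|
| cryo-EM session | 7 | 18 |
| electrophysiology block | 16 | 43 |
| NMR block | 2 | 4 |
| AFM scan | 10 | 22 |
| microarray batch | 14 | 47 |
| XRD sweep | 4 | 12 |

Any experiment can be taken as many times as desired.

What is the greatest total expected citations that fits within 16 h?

51

Taking NMR block + microarray batch: 16 h used, 51 in expected citations.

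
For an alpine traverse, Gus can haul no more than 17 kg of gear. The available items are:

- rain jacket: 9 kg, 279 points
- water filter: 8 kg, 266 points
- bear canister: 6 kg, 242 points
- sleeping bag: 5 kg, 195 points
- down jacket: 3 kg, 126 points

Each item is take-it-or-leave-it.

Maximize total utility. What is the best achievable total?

634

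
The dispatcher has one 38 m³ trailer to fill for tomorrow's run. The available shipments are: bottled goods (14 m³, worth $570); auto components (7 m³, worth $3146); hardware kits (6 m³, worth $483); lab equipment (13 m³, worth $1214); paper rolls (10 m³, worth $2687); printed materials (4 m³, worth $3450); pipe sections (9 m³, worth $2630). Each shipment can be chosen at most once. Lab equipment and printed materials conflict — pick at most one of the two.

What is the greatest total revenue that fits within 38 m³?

Taking auto components + hardware kits + paper rolls + printed materials + pipe sections: 36 m³ used, 12396 in revenue.
Runner-up auto components + paper rolls + printed materials + pipe sections tops out at 11913.

12396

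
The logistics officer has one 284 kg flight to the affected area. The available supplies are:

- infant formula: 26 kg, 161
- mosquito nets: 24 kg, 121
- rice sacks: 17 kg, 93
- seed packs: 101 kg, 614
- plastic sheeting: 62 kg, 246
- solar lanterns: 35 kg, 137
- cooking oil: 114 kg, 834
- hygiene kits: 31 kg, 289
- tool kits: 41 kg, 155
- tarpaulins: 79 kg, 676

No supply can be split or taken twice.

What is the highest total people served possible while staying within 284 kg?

Greedy by ratio would take infant formula + rice sacks + cooking oil + hygiene kits + tarpaulins: 267 kg used, total 2053.
The 17 kg tied up in rice sacks is better spent on mosquito nets — total rises to 2081 (274 kg).
No other feasible combination exceeds 2081.

2081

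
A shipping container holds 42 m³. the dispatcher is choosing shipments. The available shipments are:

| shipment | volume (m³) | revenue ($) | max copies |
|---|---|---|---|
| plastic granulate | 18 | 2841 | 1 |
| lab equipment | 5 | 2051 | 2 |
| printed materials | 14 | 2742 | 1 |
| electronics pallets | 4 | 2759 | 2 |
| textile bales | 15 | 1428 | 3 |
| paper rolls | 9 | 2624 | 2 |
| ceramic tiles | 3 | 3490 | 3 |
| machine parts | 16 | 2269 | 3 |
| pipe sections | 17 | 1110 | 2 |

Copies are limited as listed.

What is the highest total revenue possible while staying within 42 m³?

23287

Taking the top-ratio shipments first gives 2×lab equipment + 2×electronics pallets + paper rolls + 3×ceramic tiles for 22714 (36 m³).
Dropping lab equipment frees 5 m³; slotting in paper rolls (9 m³) lifts the total to 23287 at 40 m³.
The spare 2 m³ is too small for any remaining shipment, and no exchange beats 23287.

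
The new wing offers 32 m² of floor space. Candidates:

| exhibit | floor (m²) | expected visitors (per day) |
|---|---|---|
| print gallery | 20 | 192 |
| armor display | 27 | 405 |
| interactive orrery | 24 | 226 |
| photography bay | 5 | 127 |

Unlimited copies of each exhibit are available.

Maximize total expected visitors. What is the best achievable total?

762

By expected visitors per m²: photography bay 25.40, armor display 15.00, print gallery 9.60 lead.
The ratio ordering already packs tightly: 6×photography bay, 30 m², 762.
No other feasible combination exceeds 762.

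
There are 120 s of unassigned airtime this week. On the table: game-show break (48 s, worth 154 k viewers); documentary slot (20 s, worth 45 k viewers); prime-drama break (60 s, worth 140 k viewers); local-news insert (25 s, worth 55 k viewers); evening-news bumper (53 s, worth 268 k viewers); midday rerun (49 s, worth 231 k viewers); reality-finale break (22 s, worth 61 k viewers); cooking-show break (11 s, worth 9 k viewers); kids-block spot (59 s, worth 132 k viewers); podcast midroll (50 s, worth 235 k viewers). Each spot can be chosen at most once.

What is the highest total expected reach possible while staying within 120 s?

512

Ranking by ratio (expected reach/s): evening-news bumper 5.06, midday rerun 4.71, podcast midroll 4.70, game-show break 3.21.
Greedy by ratio would take evening-news bumper + midday rerun + cooking-show break: 113 s used, total 508.
The 49 s tied up in midday rerun is better spent on podcast midroll — total rises to 512 (114 s).
No other feasible combination exceeds 512.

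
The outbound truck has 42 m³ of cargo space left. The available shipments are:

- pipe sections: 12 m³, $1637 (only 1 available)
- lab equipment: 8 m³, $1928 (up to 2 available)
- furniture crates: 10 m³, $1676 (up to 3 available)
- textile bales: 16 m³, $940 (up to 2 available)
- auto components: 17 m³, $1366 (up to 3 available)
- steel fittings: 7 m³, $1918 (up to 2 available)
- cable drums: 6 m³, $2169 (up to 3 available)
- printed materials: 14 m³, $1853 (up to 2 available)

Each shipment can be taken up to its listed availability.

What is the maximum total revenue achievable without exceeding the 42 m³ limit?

12281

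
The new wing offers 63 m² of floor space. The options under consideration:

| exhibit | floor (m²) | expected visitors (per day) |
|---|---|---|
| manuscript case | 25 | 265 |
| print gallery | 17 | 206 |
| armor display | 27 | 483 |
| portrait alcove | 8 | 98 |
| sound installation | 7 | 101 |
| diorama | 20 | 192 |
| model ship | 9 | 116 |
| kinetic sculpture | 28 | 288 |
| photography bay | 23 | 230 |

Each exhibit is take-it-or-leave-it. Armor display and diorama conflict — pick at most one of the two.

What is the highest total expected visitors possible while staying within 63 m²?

906

Ranking by ratio (expected visitors/m²): armor display 17.89, sound installation 14.43, model ship 12.89.
A density-first pass picks armor display + portrait alcove + sound installation + model ship — 798 at 51 m².
The 8 m² tied up in portrait alcove is better spent on print gallery — total rises to 906 (60 m²).
No other feasible combination exceeds 906.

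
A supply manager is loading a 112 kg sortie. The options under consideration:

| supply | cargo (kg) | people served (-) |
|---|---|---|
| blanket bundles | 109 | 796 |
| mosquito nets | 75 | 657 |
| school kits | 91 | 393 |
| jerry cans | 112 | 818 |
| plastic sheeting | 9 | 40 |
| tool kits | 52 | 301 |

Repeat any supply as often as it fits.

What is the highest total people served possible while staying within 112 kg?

818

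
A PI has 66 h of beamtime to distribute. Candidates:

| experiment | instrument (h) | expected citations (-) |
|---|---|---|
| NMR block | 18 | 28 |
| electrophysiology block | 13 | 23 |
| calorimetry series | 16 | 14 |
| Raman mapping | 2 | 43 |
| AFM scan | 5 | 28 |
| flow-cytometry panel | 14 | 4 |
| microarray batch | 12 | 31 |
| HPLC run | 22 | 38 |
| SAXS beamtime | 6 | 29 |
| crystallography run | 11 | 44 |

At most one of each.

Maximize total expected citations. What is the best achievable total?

Filling by ratio: electrophysiology block + calorimetry series + Raman mapping + AFM scan + microarray batch + SAXS beamtime + crystallography run for 212, with 1 h left unused.
Replace electrophysiology block and calorimetry series with HPLC run: the trade gains 1 net, giving 213 at 58 h.
Next best is electrophysiology block + calorimetry series + Raman mapping + AFM scan + microarray batch + SAXS beamtime + crystallography run at 212 (65 h) — short by 1.

213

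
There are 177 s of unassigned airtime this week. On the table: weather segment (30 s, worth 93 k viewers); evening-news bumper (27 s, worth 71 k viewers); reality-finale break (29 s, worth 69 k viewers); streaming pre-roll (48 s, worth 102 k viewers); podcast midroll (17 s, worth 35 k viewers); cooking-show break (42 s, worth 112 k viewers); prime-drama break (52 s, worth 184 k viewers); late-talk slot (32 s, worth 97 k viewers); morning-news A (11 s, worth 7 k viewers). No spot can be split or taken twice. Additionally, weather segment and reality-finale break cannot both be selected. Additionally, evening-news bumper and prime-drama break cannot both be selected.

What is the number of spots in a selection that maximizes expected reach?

5

Best achievable expected reach is 521.
One optimal bundle: weather segment + podcast midroll + cooking-show break + prime-drama break + late-talk slot (173 s).
Any selection reaching 521 contains exactly 5 spots.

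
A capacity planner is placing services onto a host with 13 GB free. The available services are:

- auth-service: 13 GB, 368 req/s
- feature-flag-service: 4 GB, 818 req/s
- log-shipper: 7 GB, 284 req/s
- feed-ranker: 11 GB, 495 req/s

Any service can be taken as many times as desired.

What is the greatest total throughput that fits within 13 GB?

2454

By throughput per GB: feature-flag-service 204.50, feed-ranker 45.00, log-shipper 40.57, auth-service 28.31 lead.
Best packing: 3×feature-flag-service — 12 GB, 2454 total.
That's the maximum — no swap from here does better than 2454.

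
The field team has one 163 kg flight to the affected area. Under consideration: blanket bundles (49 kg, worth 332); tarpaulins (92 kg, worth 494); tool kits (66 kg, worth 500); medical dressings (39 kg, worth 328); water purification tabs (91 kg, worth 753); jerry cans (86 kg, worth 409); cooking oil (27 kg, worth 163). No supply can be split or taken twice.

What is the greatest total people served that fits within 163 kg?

1253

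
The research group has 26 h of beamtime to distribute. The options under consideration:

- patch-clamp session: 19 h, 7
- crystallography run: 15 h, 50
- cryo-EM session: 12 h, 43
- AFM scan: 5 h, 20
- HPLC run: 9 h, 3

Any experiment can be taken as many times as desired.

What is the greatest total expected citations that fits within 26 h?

Best packing: 5×AFM scan — 25 h, 100 total.
That's the maximum — no swap from here does better than 100.

100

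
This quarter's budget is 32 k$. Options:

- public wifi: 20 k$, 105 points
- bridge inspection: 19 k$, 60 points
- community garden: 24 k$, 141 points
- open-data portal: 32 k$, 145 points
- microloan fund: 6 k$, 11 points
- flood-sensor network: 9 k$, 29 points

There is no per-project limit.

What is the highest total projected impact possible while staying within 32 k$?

Ranking by ratio (projected impact/k$): community garden 5.88, public wifi 5.25, open-data portal 4.53, flood-sensor network 3.22.
Best packing: community garden + microloan fund — 30 k$, 152 total.

152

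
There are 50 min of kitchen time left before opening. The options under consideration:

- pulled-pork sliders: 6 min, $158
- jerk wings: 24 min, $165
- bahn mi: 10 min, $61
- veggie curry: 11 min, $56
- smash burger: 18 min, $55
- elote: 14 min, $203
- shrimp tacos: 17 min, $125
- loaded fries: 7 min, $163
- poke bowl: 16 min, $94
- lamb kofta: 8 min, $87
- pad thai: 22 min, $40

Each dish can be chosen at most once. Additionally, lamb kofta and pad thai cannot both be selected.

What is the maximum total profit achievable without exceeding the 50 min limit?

672

By profit per min: pulled-pork sliders 26.33, loaded fries 23.29, elote 14.50 lead.
Best packing: pulled-pork sliders + bahn mi + elote + loaded fries + lamb kofta — 45 min, 672 total.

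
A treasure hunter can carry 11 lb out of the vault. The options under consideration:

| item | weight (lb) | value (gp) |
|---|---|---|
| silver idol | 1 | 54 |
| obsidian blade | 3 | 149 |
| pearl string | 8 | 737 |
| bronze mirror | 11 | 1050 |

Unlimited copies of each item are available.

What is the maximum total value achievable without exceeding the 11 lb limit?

1050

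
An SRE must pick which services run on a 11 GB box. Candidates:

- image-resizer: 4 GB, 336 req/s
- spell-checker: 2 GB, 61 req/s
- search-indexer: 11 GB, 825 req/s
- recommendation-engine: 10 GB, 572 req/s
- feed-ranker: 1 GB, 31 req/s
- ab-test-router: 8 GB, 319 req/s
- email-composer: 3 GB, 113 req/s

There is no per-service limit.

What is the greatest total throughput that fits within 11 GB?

825

Taking the top-ratio services first gives 2×image-resizer + email-composer for 785 (11 GB).
Dropping 2×image-resizer and email-composer frees 11 GB; slotting in search-indexer (11 GB) lifts the total to 825 at 11 GB.
Nothing else within 11 GB beats 825.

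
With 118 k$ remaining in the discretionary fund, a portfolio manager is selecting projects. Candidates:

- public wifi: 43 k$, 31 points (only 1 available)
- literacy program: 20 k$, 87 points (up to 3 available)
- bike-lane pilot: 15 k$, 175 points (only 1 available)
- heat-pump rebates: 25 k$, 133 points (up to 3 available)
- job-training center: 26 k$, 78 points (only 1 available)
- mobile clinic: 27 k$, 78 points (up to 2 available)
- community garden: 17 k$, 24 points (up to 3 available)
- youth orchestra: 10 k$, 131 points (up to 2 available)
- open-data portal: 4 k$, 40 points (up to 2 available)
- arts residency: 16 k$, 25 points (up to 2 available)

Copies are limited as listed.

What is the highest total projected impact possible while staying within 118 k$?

Bike-lane pilot + 3×heat-pump rebates + 2×youth orchestra + 2×open-data portal uses 118 of the 118 k$ and totals 916.
That's the maximum — no swap from here does better than 916.

916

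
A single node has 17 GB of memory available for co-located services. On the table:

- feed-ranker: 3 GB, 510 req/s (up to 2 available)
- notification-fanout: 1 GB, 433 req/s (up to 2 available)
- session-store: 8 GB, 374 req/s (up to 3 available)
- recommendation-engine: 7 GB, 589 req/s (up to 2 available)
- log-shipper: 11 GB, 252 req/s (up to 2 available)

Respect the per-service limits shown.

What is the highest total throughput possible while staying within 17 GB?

2×feed-ranker + 2×notification-fanout + recommendation-engine uses 15 of the 17 GB and totals 2475.
That's the maximum — no swap from here does better than 2475.

2475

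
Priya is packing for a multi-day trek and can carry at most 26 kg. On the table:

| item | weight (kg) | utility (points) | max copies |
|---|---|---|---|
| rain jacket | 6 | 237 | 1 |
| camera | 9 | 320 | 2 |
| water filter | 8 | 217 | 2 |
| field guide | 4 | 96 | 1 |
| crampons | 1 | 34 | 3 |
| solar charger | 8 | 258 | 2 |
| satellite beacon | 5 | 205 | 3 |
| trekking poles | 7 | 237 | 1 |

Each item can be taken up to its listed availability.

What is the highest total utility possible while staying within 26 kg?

1003

By utility per kg: satellite beacon 41.00, rain jacket 39.50, camera 35.56, crampons 34.00 lead.
The ratio heuristic lands on rain jacket + 3×crampons + 3×satellite beacon (954) but leaves 2 kg idle.
The 7 kg tied up in rain jacket and crampons is better spent on camera — total rises to 1003 (26 kg).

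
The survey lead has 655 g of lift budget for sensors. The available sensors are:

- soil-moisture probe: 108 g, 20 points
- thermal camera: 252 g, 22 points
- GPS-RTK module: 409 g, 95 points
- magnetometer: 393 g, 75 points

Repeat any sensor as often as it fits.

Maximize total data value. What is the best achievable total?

135

The ratio ordering already packs tightly: 2×soil-moisture probe + GPS-RTK module, 625 g, 135.
No other feasible combination exceeds 135.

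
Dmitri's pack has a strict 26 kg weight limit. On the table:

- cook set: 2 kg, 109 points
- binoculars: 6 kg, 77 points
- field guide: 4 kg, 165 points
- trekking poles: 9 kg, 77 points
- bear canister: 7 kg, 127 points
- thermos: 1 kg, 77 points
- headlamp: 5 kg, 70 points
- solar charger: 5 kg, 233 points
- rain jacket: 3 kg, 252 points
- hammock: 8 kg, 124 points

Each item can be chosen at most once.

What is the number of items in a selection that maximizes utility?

7

The maximum utility within 26 kg is 983.
cook set + binoculars + field guide + thermos + headlamp + solar charger + rain jacket hits 983 at 26 kg.
Every optimal selection uses 7 items.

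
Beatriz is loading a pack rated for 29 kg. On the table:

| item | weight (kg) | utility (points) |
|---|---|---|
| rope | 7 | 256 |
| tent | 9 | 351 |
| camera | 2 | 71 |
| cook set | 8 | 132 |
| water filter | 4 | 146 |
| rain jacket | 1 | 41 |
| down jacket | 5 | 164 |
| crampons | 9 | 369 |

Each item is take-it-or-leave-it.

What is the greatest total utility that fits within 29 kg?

By utility per kg: rain jacket 41.00, crampons 41.00, tent 39.00 lead.
A density-first pass picks rope + tent + camera + rain jacket + crampons — 1088 at 28 kg.
Dropping camera and rain jacket frees 3 kg; slotting in water filter (4 kg) lifts the total to 1122 at 29 kg.
Nothing else within 29 kg beats 1122.

1122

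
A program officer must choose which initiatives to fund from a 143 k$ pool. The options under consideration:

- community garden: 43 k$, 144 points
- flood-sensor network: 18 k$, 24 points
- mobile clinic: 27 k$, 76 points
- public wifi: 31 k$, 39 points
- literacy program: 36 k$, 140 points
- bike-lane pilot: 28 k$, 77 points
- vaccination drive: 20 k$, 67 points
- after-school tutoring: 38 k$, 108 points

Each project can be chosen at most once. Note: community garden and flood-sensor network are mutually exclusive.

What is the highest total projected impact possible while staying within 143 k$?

459

Ranking by ratio (projected impact/k$): literacy program 3.89, vaccination drive 3.35, community garden 3.35, after-school tutoring 2.84.
Community garden + literacy program + vaccination drive + after-school tutoring uses 137 of the 143 k$ and totals 459.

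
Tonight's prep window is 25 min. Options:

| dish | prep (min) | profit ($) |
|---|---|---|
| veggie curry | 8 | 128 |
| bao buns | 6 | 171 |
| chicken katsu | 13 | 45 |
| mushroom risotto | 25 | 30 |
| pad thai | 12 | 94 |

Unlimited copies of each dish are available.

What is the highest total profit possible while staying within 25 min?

684

Taking 4×bao buns: 24 min used, 684 in profit.
The spare 1 min is too small for any remaining dish, and no exchange beats 684.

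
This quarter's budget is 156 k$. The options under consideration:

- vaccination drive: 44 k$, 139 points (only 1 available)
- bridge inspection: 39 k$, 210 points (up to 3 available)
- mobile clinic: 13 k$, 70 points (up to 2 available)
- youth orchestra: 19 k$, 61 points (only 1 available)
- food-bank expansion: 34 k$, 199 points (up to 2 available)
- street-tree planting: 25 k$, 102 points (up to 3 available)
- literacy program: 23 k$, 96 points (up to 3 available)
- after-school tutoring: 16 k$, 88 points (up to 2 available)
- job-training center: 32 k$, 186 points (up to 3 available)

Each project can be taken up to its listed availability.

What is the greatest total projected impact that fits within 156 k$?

Greedy by ratio would take 2×food-bank expansion + after-school tutoring + 2×job-training center: 148 k$ used, total 858.
Replace food-bank expansion and after-school tutoring with 2×mobile clinic + job-training center: the trade gains 39 net, giving 897 at 156 k$.
Every other selection either busts 156 k$ or exceeds an availability limit or fails to beat 897.

897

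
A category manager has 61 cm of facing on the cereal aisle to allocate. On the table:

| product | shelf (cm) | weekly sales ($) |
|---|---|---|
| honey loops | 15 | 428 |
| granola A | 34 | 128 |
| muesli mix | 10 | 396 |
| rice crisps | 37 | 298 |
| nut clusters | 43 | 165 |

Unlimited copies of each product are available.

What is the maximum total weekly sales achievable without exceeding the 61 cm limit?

2376

Ranking by ratio (weekly sales/cm): muesli mix 39.60, honey loops 28.53, rice crisps 8.05, nut clusters 3.84.
The ratio ordering already packs tightly: 6×muesli mix, 60 cm, 2376.
The spare 1 cm is too small for any remaining product, and no exchange beats 2376.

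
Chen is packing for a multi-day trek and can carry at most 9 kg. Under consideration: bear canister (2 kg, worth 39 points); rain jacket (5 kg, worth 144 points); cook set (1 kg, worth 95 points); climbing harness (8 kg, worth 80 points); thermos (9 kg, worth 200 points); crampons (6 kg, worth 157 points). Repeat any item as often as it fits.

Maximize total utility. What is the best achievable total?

855

Ranking by ratio (utility/kg): cook set 95.00, rain jacket 28.80, crampons 26.17.
9×cook set uses 9 of the 9 kg and totals 855.
Every other selection either busts 9 kg or fails to beat 855.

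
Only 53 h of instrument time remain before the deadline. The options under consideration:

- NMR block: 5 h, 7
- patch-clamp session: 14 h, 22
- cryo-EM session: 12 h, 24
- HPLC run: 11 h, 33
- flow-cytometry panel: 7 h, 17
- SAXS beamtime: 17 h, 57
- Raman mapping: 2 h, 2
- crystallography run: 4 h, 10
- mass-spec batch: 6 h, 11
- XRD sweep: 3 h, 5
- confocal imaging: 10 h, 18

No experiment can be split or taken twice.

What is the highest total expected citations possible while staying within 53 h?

Ranking by ratio (expected citations/h): SAXS beamtime 3.35, HPLC run 3.00, crystallography run 2.50, flow-cytometry panel 2.43.
The ratio ordering already packs tightly: cryo-EM session + HPLC run + flow-cytometry panel + SAXS beamtime + Raman mapping + crystallography run, 53 h, 143.

143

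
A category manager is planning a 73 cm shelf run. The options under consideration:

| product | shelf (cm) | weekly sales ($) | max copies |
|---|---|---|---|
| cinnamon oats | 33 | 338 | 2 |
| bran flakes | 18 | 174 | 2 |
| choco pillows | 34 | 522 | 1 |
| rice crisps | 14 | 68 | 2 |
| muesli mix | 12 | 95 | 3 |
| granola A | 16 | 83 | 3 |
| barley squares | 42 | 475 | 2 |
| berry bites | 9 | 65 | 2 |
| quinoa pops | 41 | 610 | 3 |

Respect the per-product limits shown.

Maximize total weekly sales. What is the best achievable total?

The ratio heuristic lands on cinnamon oats + choco pillows (860) but leaves 6 cm idle.
Using the slack differently, bran flakes + muesli mix + quinoa pops comes to 879 at 71 cm.

879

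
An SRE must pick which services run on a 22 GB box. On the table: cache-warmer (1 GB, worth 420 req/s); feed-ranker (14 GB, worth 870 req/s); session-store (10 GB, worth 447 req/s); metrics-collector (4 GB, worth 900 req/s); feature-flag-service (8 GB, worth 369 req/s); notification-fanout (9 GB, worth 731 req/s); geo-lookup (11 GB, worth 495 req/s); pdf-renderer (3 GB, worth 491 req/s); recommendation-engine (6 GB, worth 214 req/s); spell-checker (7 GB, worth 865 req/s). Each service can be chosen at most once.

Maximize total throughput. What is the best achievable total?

Density check — cache-warmer 420.00, metrics-collector 225.00, pdf-renderer 163.67 are the best per GB.
The ratio heuristic lands on cache-warmer + metrics-collector + pdf-renderer + recommendation-engine + spell-checker (2890) but leaves 1 GB idle.
The 9 GB tied up in pdf-renderer and recommendation-engine is better spent on notification-fanout — total rises to 2916 (21 GB).
Next best is cache-warmer + metrics-collector + pdf-renderer + recommendation-engine + spell-checker at 2890 (21 GB) — short by 26.

2916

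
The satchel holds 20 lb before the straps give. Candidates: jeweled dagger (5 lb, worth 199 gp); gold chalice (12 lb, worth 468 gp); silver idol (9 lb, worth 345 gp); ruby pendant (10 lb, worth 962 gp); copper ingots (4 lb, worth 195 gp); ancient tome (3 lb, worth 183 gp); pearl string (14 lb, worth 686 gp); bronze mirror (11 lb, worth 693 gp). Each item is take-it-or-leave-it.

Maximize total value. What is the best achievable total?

1356

A density-first pass picks ruby pendant + copper ingots + ancient tome — 1340 at 17 lb.
Replace ancient tome with jeweled dagger: the trade gains 16 net, giving 1356 at 19 lb.
An exhaustive check of the 256 subsets confirms 1356.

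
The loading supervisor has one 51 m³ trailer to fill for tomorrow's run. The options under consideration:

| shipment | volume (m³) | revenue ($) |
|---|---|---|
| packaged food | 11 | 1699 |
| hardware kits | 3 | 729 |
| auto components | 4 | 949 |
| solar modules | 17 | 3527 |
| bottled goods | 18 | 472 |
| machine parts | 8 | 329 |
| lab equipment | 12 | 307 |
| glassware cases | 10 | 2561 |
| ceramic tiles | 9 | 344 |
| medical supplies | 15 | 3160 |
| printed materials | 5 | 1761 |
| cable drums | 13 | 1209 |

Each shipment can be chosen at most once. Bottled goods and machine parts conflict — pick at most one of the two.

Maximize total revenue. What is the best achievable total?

Taking the top-ratio shipments first gives packaged food + hardware kits + auto components + glassware cases + medical supplies + printed materials for 10859 (48 m³).
The 14 m³ tied up in packaged food and hardware kits is better spent on solar modules — total rises to 11958 (51 m³).

11958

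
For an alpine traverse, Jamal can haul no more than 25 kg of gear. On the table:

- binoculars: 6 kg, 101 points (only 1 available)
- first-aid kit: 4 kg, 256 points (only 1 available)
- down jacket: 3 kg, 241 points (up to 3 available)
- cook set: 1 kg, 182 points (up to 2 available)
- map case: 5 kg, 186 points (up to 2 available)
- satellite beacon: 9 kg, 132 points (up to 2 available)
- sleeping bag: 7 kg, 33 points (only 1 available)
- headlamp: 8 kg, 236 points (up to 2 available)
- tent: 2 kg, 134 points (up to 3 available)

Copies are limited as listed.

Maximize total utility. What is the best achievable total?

Ranking by ratio (utility/kg): cook set 182.00, down jacket 80.33, tent 67.00, first-aid kit 64.00.
The ratio heuristic lands on first-aid kit + 3×down jacket + 2×cook set + 3×tent (1745) but leaves 4 kg idle.
Replace tent with map case: the trade gains 52 net, giving 1797 at 24 kg.
Nothing else within 25 kg beats 1797.

1797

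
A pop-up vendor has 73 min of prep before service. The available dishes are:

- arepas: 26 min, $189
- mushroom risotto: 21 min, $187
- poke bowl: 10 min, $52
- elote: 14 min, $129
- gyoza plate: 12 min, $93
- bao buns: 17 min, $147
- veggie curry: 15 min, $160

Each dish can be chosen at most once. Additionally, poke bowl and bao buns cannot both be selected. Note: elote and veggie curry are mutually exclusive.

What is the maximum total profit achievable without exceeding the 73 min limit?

598

Density check — veggie curry 10.67, elote 9.21, mushroom risotto 8.90, bao buns 8.65 are the best per min.
Taking arepas + mushroom risotto + elote + gyoza plate: 73 min used, 598 in profit.
That's the maximum — no feasible swap from here does better than 598.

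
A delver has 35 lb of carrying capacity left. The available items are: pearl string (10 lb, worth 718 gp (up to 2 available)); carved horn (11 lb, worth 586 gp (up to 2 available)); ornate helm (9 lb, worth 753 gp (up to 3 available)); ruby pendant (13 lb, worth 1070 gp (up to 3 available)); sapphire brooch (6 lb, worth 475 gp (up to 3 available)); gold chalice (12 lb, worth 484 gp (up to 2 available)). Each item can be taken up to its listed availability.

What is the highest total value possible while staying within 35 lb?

A density-first pass picks 3×ornate helm + sapphire brooch — 2734 at 33 lb.
Replace 2×ornate helm and sapphire brooch with 2×ruby pendant: the trade gains 159 net, giving 2893 at 35 lb.

2893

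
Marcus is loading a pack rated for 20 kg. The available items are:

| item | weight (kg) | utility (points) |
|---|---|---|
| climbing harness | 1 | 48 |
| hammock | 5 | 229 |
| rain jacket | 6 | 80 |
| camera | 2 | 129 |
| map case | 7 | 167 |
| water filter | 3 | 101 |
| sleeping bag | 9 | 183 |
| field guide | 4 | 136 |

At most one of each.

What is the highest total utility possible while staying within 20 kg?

The ratio heuristic lands on climbing harness + hammock + camera + water filter + field guide (643) but leaves 5 kg idle.
Dropping water filter frees 3 kg; slotting in map case (7 kg) lifts the total to 709 at 19 kg.
No other feasible combination exceeds 709.

709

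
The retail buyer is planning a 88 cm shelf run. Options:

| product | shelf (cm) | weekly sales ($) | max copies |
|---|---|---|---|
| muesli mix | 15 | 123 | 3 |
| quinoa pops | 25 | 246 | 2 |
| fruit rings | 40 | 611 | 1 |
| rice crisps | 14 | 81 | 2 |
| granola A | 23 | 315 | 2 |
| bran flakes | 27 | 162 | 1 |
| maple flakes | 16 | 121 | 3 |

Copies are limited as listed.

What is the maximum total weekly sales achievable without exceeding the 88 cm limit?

1241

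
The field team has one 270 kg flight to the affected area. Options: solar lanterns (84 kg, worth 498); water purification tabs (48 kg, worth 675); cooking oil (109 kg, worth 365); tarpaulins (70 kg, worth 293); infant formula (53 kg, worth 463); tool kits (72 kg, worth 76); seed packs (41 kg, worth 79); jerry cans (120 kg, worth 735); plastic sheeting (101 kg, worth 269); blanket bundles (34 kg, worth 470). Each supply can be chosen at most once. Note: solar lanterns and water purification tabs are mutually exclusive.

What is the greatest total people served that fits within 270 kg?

2343

Ranking by ratio (people served/kg): water purification tabs 14.06, blanket bundles 13.82, infant formula 8.74.
Water purification tabs + infant formula + jerry cans + blanket bundles uses 255 of the 270 kg and totals 2343.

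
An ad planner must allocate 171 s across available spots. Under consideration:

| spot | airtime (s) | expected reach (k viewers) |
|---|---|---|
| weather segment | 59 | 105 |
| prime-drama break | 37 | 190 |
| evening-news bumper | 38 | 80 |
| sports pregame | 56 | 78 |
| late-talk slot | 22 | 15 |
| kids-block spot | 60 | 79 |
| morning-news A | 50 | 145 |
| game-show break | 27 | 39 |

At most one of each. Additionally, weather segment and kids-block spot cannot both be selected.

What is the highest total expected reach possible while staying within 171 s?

Density check — prime-drama break 5.14, morning-news A 2.90, evening-news bumper 2.11, weather segment 1.78 are the best per s.
Filling by ratio: prime-drama break + evening-news bumper + morning-news A + game-show break for 454, with 19 s left unused.
Replace evening-news bumper and game-show break with weather segment + late-talk slot: the trade gains 1 net, giving 455 at 168 s.
An exhaustive check of the 256 subsets confirms 455.

455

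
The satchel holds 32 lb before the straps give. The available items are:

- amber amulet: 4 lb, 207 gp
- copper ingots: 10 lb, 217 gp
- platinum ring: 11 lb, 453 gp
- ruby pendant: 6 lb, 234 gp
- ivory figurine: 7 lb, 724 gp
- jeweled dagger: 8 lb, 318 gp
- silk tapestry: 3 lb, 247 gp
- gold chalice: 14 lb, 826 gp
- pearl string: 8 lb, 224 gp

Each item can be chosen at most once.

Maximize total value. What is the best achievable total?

Filling by ratio: amber amulet + ivory figurine + silk tapestry + gold chalice for 2004, with 4 lb left unused.
The 4 lb tied up in amber amulet is better spent on jeweled dagger — total rises to 2115 (32 lb).

2115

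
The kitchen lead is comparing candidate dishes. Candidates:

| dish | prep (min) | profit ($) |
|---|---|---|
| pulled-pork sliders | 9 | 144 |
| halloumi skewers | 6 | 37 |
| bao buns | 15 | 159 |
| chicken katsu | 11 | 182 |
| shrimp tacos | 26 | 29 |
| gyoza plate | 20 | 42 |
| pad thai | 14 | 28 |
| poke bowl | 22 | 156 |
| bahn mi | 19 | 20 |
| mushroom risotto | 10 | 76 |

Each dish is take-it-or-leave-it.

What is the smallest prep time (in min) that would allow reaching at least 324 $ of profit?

Look for the lowest-prep combination reaching 324.
pulled-pork sliders + chicken katsu: 326 profit at 20 min.
Any bundle with less than 20 min falls short of 324.

20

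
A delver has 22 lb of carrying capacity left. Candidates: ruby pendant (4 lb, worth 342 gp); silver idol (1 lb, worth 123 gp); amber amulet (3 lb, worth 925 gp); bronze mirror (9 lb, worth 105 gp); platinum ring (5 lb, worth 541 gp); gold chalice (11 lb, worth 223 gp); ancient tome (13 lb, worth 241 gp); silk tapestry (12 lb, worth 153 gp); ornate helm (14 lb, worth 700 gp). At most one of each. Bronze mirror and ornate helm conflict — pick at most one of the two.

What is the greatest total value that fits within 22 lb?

Ranking by ratio (value/lb): amber amulet 308.33, silver idol 123.00, platinum ring 108.20, ruby pendant 85.50.
Taking the top-ratio items first gives ruby pendant + silver idol + amber amulet + bronze mirror + platinum ring for 2036 (22 lb).
Replace ruby pendant and silver idol and bronze mirror with ornate helm: the trade gains 130 net, giving 2166 at 22 lb.
Next best is ruby pendant + silver idol + amber amulet + ornate helm at 2090 (22 lb) — short by 76.

2166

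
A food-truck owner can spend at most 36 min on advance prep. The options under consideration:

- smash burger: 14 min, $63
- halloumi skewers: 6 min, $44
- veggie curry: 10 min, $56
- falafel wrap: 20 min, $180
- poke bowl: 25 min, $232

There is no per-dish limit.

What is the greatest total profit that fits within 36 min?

Greedy by ratio would take halloumi skewers + poke bowl: 31 min used, total 276.
The 6 min tied up in halloumi skewers is better spent on veggie curry — total rises to 288 (35 min).
Every other selection either busts 36 min or fails to beat 288.

288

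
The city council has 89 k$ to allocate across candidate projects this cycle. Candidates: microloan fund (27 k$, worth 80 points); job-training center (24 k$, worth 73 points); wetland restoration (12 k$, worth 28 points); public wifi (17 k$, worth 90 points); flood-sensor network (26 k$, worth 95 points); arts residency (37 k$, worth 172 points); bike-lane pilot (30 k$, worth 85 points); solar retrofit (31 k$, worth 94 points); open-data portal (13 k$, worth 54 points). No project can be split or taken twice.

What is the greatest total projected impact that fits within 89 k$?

357

Density check — public wifi 5.29, arts residency 4.65, open-data portal 4.15, flood-sensor network 3.65 are the best per k$.
Filling by ratio: wetland restoration + public wifi + arts residency + open-data portal for 344, with 10 k$ left unused.
Dropping wetland restoration and open-data portal frees 25 k$; slotting in flood-sensor network (26 k$) lifts the total to 357 at 80 k$.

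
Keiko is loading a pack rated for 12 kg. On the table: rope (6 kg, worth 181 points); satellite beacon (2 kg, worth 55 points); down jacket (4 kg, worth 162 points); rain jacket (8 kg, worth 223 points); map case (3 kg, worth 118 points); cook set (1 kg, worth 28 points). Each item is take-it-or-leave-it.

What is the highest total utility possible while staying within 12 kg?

398

The ratio heuristic lands on satellite beacon + down jacket + map case + cook set (363) but leaves 2 kg idle.
Dropping map case and cook set frees 4 kg; slotting in rope (6 kg) lifts the total to 398 at 12 kg.
Every other selection either busts 12 kg or fails to beat 398.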